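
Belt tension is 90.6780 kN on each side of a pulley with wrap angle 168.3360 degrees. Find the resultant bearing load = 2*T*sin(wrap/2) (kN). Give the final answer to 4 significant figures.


F = 2 * 90.6780 * sin(168.3360/2 deg)
F = 180.4 kN


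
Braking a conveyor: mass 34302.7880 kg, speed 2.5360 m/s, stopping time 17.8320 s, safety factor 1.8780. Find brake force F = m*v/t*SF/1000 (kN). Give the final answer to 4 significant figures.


F = 34302.7880 * 2.5360 / 17.8320 * 1.8780 / 1000
F = 9.162 kN


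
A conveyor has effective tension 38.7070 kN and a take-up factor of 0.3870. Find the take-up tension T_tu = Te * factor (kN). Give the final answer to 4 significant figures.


T_tu = 38.7070 * 0.3870
T_tu = 14.98 kN


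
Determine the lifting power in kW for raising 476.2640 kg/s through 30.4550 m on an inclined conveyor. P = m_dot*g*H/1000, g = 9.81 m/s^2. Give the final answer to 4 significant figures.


P = 476.2640 * 9.81 * 30.4550 / 1000
P = 142.3 kW


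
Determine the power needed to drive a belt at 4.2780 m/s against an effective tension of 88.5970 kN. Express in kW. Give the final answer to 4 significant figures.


P = Te * v = 88.5970 * 4.2780
P = 379.0 kW


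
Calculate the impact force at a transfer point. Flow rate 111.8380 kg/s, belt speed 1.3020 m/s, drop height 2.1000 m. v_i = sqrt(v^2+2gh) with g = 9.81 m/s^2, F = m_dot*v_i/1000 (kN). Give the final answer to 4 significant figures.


v_i = sqrt(1.3020^2 + 2*9.81*2.1000) = 6.5496 m/s
F = 111.8380 * 6.5496 / 1000
F = 0.7325 kN


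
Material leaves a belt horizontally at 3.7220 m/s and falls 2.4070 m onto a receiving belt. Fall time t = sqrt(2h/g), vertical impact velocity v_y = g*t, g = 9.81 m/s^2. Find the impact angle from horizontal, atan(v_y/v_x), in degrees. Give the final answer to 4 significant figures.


t = sqrt(2*2.4070/9.81) = 0.700517 s
v_y = 9.81 * 0.700517 = 6.87207 m/s
angle = atan(6.87207 / 3.7220) = 61.56 deg


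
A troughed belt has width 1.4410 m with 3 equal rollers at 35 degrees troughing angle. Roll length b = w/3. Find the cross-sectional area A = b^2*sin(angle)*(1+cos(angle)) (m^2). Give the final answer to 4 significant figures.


b = 1.4410/3 = 0.480333 m
A = 0.480333^2 * sin(35 deg) * (1 + cos(35 deg))
A = 0.2407 m^2


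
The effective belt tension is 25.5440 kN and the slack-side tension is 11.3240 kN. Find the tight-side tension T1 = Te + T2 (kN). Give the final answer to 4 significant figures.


T1 = Te + T2 = 25.5440 + 11.3240
T1 = 36.87 kN


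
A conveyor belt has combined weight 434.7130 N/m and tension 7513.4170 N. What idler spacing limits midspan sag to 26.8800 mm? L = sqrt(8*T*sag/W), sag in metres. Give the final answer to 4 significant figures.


sag = 26.8800/1000 = 0.026880 m
L = sqrt(8 * 7513.4170 * 0.026880 / 434.7130)
L = 1.928 m


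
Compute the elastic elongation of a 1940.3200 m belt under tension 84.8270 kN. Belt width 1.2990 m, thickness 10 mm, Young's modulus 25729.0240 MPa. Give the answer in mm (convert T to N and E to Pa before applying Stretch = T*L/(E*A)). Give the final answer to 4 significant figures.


A = 1.2990 * 0.01 = 0.01299 m^2
Stretch = 84.8270*1000 * 1940.3200 / (25729.0240e6 * 0.01299) * 1000
Stretch = 492.5 mm


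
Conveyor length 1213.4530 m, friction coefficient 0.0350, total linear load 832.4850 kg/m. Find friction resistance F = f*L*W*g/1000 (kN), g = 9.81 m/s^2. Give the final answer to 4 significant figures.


F = 0.0350 * 1213.4530 * 832.4850 * 9.81 / 1000
F = 346.8 kN


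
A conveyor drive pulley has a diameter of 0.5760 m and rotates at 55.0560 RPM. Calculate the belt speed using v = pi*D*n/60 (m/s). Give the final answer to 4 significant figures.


v = pi * 0.5760 * 55.0560 / 60
v = 1.660 m/s


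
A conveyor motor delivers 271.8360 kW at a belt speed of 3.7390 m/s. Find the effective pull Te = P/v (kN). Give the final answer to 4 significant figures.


Te = P / v = 271.8360 / 3.7390
Te = 72.70 kN


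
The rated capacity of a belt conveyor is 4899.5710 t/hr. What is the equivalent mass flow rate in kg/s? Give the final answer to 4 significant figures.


m_dot = 4899.5710 * 1000 / 3600
m_dot = 1361 kg/s


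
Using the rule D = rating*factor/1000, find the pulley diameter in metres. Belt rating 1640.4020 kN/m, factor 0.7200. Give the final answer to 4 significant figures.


D = 1640.4020 * 0.7200 / 1000
D = 1.181 m


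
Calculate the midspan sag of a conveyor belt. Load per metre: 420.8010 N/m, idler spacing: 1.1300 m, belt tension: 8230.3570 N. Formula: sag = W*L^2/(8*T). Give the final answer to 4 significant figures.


sag = 420.8010 * 1.1300^2 / (8 * 8230.3570)
sag = 0.008161 m


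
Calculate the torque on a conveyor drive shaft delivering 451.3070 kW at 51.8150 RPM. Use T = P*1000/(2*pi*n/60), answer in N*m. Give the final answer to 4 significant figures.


omega = 2*pi*51.8150/60 = 5.42605 rad/s
T = 451.3070*1000 / 5.42605
T = 83170 N*m


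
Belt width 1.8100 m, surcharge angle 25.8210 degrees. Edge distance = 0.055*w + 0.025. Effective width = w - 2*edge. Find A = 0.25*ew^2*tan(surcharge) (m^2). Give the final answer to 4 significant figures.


edge = 0.055*1.8100 + 0.025 = 0.12455 m
ew = 1.8100 - 2*0.12455 = 1.5609 m
A = 0.25 * 1.5609^2 * tan(25.8210 deg)
A = 0.2947 m^2


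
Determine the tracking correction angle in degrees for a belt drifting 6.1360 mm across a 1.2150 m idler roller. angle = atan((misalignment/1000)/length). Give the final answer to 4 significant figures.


misalign_m = 6.1360 / 1000 = 0.006136 m
angle = atan(0.006136 / 1.2150)
angle = 0.2894 deg


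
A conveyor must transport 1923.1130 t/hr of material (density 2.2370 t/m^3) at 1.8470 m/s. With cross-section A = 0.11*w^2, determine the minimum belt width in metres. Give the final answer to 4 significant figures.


A_req = 1923.1130 / (1.8470 * 2.2370 * 3600) = 0.129291 m^2
w = sqrt(0.129291 / 0.11)
w = 1.084 m


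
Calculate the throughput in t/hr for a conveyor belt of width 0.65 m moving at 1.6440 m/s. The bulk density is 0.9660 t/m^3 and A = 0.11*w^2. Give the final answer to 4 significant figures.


A = 0.11 * 0.65^2 = 0.046475 m^2
C = 0.046475 * 1.6440 * 0.9660 * 3600
C = 265.7 t/hr


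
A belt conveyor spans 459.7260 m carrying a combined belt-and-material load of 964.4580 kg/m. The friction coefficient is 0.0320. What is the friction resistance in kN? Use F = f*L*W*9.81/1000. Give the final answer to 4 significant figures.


F = 0.0320 * 459.7260 * 964.4580 * 9.81 / 1000
F = 139.2 kN


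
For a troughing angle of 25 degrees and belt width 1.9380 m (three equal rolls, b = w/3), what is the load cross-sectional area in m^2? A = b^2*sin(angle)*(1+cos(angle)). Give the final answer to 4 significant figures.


b = 1.9380/3 = 0.646 m
A = 0.646^2 * sin(25 deg) * (1 + cos(25 deg))
A = 0.3362 m^2


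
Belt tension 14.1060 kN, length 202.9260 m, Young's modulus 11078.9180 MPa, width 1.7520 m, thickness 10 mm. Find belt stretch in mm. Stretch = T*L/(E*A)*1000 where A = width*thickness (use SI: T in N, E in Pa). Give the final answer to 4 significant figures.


A = 1.7520 * 0.01 = 0.01752 m^2
Stretch = 14.1060*1000 * 202.9260 / (11078.9180e6 * 0.01752) * 1000
Stretch = 14.75 mm


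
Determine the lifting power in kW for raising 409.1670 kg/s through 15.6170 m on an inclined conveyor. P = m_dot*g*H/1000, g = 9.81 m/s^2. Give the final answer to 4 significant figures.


P = 409.1670 * 9.81 * 15.6170 / 1000
P = 62.69 kW


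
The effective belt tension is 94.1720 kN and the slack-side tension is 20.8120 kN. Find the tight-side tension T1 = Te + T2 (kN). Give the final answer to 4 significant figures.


T1 = Te + T2 = 94.1720 + 20.8120
T1 = 115.0 kN


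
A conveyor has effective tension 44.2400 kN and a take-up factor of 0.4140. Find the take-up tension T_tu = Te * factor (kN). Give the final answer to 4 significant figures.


T_tu = 44.2400 * 0.4140
T_tu = 18.32 kN


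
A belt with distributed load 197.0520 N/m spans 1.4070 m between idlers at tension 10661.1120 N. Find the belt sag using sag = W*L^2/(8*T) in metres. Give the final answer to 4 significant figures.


sag = 197.0520 * 1.4070^2 / (8 * 10661.1120)
sag = 0.004574 m


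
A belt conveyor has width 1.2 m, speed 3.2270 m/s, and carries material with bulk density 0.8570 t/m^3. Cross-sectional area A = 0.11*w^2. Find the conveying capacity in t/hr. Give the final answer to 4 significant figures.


A = 0.11 * 1.2^2 = 0.1584 m^2
C = 0.1584 * 3.2270 * 0.8570 * 3600
C = 1577 t/hr


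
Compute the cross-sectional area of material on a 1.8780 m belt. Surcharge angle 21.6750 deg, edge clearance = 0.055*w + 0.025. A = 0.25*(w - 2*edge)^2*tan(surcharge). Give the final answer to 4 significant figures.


edge = 0.055*1.8780 + 0.025 = 0.12829 m
ew = 1.8780 - 2*0.12829 = 1.62142 m
A = 0.25 * 1.62142^2 * tan(21.6750 deg)
A = 0.2612 m^2


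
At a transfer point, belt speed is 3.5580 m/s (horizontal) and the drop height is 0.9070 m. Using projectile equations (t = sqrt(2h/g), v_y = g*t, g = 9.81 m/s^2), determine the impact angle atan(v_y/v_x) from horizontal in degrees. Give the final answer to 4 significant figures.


t = sqrt(2*0.9070/9.81) = 0.430016 s
v_y = 9.81 * 0.430016 = 4.21846 m/s
angle = atan(4.21846 / 3.5580) = 49.85 deg


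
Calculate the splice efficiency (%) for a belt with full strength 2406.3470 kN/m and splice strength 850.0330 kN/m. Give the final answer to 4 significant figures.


Eff = 850.0330 / 2406.3470 * 100
Eff = 35.32 %


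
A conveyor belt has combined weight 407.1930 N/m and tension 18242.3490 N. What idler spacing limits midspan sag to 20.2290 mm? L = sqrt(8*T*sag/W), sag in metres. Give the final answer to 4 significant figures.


sag = 20.2290/1000 = 0.020229 m
L = sqrt(8 * 18242.3490 * 0.020229 / 407.1930)
L = 2.693 m


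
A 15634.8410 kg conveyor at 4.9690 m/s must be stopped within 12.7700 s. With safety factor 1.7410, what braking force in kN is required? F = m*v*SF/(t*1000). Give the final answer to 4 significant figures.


F = 15634.8410 * 4.9690 / 12.7700 * 1.7410 / 1000
F = 10.59 kN


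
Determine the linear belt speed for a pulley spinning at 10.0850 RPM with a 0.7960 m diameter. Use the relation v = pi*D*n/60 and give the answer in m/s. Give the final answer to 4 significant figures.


v = pi * 0.7960 * 10.0850 / 60
v = 0.4203 m/s


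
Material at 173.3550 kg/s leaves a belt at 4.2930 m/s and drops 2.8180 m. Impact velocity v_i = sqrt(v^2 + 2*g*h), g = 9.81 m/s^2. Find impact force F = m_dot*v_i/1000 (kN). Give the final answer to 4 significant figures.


v_i = sqrt(4.2930^2 + 2*9.81*2.8180) = 8.58598 m/s
F = 173.3550 * 8.58598 / 1000
F = 1.488 kN


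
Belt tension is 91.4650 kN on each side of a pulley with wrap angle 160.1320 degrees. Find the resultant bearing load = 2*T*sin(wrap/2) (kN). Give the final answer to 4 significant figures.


F = 2 * 91.4650 * sin(160.1320/2 deg)
F = 180.2 kN


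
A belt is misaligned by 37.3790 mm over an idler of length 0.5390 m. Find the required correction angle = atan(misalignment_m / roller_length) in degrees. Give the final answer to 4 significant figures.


misalign_m = 37.3790 / 1000 = 0.037379 m
angle = atan(0.037379 / 0.5390)
angle = 3.967 deg


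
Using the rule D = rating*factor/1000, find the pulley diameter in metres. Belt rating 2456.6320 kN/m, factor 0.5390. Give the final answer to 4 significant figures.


D = 2456.6320 * 0.5390 / 1000
D = 1.324 m


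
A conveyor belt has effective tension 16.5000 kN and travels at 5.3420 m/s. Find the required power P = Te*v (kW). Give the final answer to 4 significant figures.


P = Te * v = 16.5000 * 5.3420
P = 88.14 kW


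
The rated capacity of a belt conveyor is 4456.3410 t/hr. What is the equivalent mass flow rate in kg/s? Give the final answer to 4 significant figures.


m_dot = 4456.3410 * 1000 / 3600
m_dot = 1238 kg/s


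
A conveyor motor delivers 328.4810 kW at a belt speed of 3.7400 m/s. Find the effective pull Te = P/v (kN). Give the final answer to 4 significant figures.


Te = P / v = 328.4810 / 3.7400
Te = 87.83 kN


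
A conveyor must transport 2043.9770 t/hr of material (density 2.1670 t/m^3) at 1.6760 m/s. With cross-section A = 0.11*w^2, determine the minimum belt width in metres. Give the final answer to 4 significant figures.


A_req = 2043.9770 / (1.6760 * 2.1670 * 3600) = 0.156329 m^2
w = sqrt(0.156329 / 0.11)
w = 1.192 m


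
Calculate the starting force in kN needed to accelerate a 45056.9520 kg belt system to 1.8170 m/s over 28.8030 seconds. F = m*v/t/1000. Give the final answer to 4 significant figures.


F = 45056.9520 * 1.8170 / 28.8030 / 1000
F = 2.842 kN


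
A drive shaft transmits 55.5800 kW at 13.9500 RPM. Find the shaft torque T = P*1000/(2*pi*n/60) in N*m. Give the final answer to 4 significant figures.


omega = 2*pi*13.9500/60 = 1.46084 rad/s
T = 55.5800*1000 / 1.46084
T = 38050 N*m


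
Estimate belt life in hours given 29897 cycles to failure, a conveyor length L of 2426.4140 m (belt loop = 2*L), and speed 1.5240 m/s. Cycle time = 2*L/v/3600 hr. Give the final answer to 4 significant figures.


cycle_time = 2 * 2426.4140 / 1.5240 / 3600 = 0.88452 hr
life = 29897 * 0.88452 = 26440 hours


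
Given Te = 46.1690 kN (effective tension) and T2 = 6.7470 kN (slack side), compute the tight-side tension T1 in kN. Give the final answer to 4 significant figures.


T1 = Te + T2 = 46.1690 + 6.7470
T1 = 52.92 kN


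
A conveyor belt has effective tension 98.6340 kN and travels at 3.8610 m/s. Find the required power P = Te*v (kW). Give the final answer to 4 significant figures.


P = Te * v = 98.6340 * 3.8610
P = 380.8 kW


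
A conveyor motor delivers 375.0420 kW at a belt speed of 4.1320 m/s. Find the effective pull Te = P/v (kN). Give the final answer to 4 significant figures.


Te = P / v = 375.0420 / 4.1320
Te = 90.77 kN


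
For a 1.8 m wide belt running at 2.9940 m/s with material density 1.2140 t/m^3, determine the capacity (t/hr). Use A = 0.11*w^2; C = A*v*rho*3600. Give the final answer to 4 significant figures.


A = 0.11 * 1.8^2 = 0.3564 m^2
C = 0.3564 * 2.9940 * 1.2140 * 3600
C = 4663 t/hr


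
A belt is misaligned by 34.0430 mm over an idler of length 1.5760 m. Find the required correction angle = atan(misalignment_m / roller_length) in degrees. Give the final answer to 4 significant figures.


misalign_m = 34.0430 / 1000 = 0.034043 m
angle = atan(0.034043 / 1.5760)
angle = 1.237 deg


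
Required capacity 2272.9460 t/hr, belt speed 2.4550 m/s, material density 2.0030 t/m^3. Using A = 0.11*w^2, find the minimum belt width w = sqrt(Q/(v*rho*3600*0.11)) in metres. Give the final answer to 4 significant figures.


A_req = 2272.9460 / (2.4550 * 2.0030 * 3600) = 0.128397 m^2
w = sqrt(0.128397 / 0.11)
w = 1.080 m


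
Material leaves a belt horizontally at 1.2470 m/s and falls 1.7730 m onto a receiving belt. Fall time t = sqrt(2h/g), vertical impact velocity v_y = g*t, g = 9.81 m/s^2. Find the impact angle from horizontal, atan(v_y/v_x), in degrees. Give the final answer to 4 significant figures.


t = sqrt(2*1.7730/9.81) = 0.601222 s
v_y = 9.81 * 0.601222 = 5.89799 m/s
angle = atan(5.89799 / 1.2470) = 78.06 deg


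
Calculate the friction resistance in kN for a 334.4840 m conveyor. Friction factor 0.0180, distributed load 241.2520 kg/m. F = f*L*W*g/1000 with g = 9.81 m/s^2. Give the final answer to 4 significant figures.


F = 0.0180 * 334.4840 * 241.2520 * 9.81 / 1000
F = 14.25 kN


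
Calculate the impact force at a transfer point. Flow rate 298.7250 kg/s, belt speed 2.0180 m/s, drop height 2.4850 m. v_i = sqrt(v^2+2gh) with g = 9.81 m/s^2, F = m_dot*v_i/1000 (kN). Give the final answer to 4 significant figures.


v_i = sqrt(2.0180^2 + 2*9.81*2.4850) = 7.26829 m/s
F = 298.7250 * 7.26829 / 1000
F = 2.171 kN


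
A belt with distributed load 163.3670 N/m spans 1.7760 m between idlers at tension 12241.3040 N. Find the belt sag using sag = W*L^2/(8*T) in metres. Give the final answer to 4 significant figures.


sag = 163.3670 * 1.7760^2 / (8 * 12241.3040)
sag = 0.005262 m


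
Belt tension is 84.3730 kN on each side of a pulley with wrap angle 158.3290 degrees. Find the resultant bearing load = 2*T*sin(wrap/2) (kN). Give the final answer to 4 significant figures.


F = 2 * 84.3730 * sin(158.3290/2 deg)
F = 165.7 kN


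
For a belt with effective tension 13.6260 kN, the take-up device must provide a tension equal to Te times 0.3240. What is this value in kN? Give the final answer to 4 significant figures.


T_tu = 13.6260 * 0.3240
T_tu = 4.415 kN


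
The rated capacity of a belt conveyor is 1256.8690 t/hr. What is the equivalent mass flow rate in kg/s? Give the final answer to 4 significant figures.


m_dot = 1256.8690 * 1000 / 3600
m_dot = 349.1 kg/s


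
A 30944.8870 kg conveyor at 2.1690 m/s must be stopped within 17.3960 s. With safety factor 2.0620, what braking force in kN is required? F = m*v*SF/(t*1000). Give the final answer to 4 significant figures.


F = 30944.8870 * 2.1690 / 17.3960 * 2.0620 / 1000
F = 7.956 kN


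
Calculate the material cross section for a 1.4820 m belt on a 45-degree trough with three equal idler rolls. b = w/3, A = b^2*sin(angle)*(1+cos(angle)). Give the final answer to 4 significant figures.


b = 1.4820/3 = 0.494 m
A = 0.494^2 * sin(45 deg) * (1 + cos(45 deg))
A = 0.2946 m^2


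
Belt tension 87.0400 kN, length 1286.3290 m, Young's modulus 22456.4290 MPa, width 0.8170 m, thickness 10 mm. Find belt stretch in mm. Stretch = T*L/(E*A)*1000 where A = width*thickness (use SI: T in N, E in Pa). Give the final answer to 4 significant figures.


A = 0.8170 * 0.01 = 0.00817 m^2
Stretch = 87.0400*1000 * 1286.3290 / (22456.4290e6 * 0.00817) * 1000
Stretch = 610.3 mm


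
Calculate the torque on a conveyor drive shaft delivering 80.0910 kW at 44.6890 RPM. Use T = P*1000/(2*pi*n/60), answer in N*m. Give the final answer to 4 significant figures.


omega = 2*pi*44.6890/60 = 4.67982 rad/s
T = 80.0910*1000 / 4.67982
T = 17110 N*m


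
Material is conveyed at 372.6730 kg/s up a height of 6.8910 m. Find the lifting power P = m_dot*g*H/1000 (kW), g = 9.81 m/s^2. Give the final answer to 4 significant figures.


P = 372.6730 * 9.81 * 6.8910 / 1000
P = 25.19 kW


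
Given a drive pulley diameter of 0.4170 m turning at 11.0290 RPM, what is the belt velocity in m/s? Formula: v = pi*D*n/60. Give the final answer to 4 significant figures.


v = pi * 0.4170 * 11.0290 / 60
v = 0.2408 m/s


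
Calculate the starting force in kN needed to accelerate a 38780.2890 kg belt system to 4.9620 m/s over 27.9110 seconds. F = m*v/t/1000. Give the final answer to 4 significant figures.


F = 38780.2890 * 4.9620 / 27.9110 / 1000
F = 6.894 kN


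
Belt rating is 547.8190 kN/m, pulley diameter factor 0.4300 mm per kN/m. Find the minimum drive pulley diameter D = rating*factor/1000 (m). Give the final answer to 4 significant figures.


D = 547.8190 * 0.4300 / 1000
D = 0.2356 m


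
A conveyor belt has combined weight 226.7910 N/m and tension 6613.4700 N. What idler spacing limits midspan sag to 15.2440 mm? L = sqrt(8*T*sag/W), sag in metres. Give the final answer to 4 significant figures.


sag = 15.2440/1000 = 0.015244 m
L = sqrt(8 * 6613.4700 * 0.015244 / 226.7910)
L = 1.886 m


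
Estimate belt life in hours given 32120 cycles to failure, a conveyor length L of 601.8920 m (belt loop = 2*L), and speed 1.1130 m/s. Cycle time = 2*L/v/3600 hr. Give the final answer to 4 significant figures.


cycle_time = 2 * 601.8920 / 1.1130 / 3600 = 0.300435 hr
life = 32120 * 0.300435 = 9650 hours


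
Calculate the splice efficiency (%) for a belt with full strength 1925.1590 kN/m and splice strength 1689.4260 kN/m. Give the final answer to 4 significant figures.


Eff = 1689.4260 / 1925.1590 * 100
Eff = 87.76 %


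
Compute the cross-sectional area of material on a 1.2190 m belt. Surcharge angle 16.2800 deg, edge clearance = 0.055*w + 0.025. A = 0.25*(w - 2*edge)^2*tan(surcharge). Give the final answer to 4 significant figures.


edge = 0.055*1.2190 + 0.025 = 0.092045 m
ew = 1.2190 - 2*0.092045 = 1.03491 m
A = 0.25 * 1.03491^2 * tan(16.2800 deg)
A = 0.07820 m^2


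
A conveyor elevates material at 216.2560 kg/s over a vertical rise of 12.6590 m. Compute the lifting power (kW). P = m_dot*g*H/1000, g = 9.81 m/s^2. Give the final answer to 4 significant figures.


P = 216.2560 * 9.81 * 12.6590 / 1000
P = 26.86 kW


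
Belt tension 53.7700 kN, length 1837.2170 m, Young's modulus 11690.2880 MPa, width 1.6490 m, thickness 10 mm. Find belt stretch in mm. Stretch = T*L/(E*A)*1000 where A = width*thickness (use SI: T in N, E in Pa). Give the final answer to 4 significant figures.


A = 1.6490 * 0.01 = 0.01649 m^2
Stretch = 53.7700*1000 * 1837.2170 / (11690.2880e6 * 0.01649) * 1000
Stretch = 512.5 mm


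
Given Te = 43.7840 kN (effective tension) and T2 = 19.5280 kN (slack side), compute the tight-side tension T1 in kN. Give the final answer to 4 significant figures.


T1 = Te + T2 = 43.7840 + 19.5280
T1 = 63.31 kN


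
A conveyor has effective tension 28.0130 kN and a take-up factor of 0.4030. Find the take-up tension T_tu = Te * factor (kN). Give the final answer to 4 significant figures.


T_tu = 28.0130 * 0.4030
T_tu = 11.29 kN


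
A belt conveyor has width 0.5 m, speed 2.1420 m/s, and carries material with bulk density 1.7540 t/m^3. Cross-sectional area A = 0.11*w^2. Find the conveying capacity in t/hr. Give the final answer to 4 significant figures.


A = 0.11 * 0.5^2 = 0.0275 m^2
C = 0.0275 * 2.1420 * 1.7540 * 3600
C = 371.9 t/hr


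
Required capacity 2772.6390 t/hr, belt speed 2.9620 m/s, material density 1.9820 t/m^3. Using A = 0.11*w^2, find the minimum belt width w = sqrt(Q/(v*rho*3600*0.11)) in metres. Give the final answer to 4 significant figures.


A_req = 2772.6390 / (2.9620 * 1.9820 * 3600) = 0.13119 m^2
w = sqrt(0.13119 / 0.11)
w = 1.092 m


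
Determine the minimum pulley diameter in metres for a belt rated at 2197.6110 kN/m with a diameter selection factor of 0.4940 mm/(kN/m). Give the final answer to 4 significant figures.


D = 2197.6110 * 0.4940 / 1000
D = 1.086 m


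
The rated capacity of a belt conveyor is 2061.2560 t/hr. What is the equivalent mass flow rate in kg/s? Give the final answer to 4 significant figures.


m_dot = 2061.2560 * 1000 / 3600
m_dot = 572.6 kg/s


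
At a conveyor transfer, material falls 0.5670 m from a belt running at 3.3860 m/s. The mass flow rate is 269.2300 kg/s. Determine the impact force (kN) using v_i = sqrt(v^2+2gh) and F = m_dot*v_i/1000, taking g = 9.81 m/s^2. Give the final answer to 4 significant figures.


v_i = sqrt(3.3860^2 + 2*9.81*0.5670) = 4.75285 m/s
F = 269.2300 * 4.75285 / 1000
F = 1.280 kN


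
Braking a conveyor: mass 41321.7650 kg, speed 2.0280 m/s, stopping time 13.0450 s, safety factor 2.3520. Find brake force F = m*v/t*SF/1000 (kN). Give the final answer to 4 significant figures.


F = 41321.7650 * 2.0280 / 13.0450 * 2.3520 / 1000
F = 15.11 kN


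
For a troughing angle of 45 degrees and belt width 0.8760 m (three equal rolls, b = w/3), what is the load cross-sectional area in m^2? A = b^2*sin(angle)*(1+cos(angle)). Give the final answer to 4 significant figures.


b = 0.8760/3 = 0.292 m
A = 0.292^2 * sin(45 deg) * (1 + cos(45 deg))
A = 0.1029 m^2


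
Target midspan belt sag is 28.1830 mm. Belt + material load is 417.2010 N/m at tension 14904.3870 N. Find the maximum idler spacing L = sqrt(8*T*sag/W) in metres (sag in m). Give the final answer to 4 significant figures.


sag = 28.1830/1000 = 0.028183 m
L = sqrt(8 * 14904.3870 * 0.028183 / 417.2010)
L = 2.838 m


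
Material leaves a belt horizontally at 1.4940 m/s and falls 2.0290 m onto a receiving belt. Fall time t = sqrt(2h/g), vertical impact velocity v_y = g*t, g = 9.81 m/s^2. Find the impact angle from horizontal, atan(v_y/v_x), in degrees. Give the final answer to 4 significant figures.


t = sqrt(2*2.0290/9.81) = 0.643164 s
v_y = 9.81 * 0.643164 = 6.30944 m/s
angle = atan(6.30944 / 1.4940) = 76.68 deg


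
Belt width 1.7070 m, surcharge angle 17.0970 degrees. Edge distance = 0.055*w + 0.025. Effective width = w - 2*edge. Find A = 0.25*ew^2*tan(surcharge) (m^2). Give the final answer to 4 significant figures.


edge = 0.055*1.7070 + 0.025 = 0.118885 m
ew = 1.7070 - 2*0.118885 = 1.46923 m
A = 0.25 * 1.46923^2 * tan(17.0970 deg)
A = 0.1660 m^2


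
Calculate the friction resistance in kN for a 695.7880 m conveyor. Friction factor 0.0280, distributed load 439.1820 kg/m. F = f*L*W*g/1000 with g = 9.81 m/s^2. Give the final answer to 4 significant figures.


F = 0.0280 * 695.7880 * 439.1820 * 9.81 / 1000
F = 83.94 kN


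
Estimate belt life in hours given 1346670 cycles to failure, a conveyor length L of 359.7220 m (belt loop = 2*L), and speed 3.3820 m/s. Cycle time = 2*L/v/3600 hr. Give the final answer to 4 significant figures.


cycle_time = 2 * 359.7220 / 3.3820 / 3600 = 0.0590909 hr
life = 1346670 * 0.0590909 = 79580 hours


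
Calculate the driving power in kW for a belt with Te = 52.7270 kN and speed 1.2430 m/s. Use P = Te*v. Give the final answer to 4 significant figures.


P = Te * v = 52.7270 * 1.2430
P = 65.54 kW


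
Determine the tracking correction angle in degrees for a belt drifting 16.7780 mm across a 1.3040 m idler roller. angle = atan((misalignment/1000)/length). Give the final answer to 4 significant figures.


misalign_m = 16.7780 / 1000 = 0.016778 m
angle = atan(0.016778 / 1.3040)
angle = 0.7372 deg


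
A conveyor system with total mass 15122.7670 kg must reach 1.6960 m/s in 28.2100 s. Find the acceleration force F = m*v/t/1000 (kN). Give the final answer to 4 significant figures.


F = 15122.7670 * 1.6960 / 28.2100 / 1000
F = 0.9092 kN


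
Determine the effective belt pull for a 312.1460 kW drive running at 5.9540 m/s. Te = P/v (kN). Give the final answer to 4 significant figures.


Te = P / v = 312.1460 / 5.9540
Te = 52.43 kN


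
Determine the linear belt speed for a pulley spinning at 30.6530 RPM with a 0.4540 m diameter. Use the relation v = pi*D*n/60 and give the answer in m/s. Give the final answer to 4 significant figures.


v = pi * 0.4540 * 30.6530 / 60
v = 0.7287 m/s


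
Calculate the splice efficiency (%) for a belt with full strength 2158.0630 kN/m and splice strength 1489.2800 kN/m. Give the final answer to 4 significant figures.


Eff = 1489.2800 / 2158.0630 * 100
Eff = 69.01 %


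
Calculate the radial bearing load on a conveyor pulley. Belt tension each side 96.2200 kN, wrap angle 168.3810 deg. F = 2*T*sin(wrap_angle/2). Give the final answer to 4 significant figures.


F = 2 * 96.2200 * sin(168.3810/2 deg)
F = 191.5 kN


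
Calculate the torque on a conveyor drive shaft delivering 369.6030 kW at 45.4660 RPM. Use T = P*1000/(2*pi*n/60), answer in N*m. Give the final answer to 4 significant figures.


omega = 2*pi*45.4660/60 = 4.76119 rad/s
T = 369.6030*1000 / 4.76119
T = 77630 N*m


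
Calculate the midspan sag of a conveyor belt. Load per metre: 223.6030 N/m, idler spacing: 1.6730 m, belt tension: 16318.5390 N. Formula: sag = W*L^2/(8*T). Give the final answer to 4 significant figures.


sag = 223.6030 * 1.6730^2 / (8 * 16318.5390)
sag = 0.004794 m


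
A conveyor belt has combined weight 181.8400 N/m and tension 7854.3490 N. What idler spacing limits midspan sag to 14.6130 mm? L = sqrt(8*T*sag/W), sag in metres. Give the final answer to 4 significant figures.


sag = 14.6130/1000 = 0.014613 m
L = sqrt(8 * 7854.3490 * 0.014613 / 181.8400)
L = 2.247 m


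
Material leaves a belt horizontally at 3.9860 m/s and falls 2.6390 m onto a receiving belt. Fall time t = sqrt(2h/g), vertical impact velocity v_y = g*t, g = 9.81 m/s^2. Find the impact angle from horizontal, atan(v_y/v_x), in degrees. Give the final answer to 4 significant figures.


t = sqrt(2*2.6390/9.81) = 0.7335 s
v_y = 9.81 * 0.7335 = 7.19564 m/s
angle = atan(7.19564 / 3.9860) = 61.02 deg


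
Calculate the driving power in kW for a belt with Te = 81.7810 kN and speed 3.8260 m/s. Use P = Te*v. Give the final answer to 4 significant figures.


P = Te * v = 81.7810 * 3.8260
P = 312.9 kW


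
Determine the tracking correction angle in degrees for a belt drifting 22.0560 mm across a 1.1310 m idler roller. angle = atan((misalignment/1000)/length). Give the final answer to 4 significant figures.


misalign_m = 22.0560 / 1000 = 0.022056 m
angle = atan(0.022056 / 1.1310)
angle = 1.117 deg


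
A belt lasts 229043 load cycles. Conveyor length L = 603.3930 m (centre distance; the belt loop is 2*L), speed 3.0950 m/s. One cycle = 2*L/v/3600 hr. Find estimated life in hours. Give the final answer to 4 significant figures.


cycle_time = 2 * 603.3930 / 3.0950 / 3600 = 0.10831 hr
life = 229043 * 0.10831 = 24810 hours


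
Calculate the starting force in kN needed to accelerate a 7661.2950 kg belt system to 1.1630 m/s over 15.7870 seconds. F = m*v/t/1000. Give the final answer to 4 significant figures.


F = 7661.2950 * 1.1630 / 15.7870 / 1000
F = 0.5644 kN


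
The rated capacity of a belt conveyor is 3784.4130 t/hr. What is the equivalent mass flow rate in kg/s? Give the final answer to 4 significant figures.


m_dot = 3784.4130 * 1000 / 3600
m_dot = 1051 kg/s


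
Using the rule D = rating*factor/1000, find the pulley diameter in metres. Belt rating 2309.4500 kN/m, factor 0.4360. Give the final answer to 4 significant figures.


D = 2309.4500 * 0.4360 / 1000
D = 1.007 m


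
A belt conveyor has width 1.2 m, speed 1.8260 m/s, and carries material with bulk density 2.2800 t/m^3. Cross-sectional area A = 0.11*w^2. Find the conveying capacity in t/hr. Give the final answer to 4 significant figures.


A = 0.11 * 1.2^2 = 0.1584 m^2
C = 0.1584 * 1.8260 * 2.2800 * 3600
C = 2374 t/hr


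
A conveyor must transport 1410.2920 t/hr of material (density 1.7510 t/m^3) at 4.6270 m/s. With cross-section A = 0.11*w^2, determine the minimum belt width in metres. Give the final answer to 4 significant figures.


A_req = 1410.2920 / (4.6270 * 1.7510 * 3600) = 0.0483527 m^2
w = sqrt(0.0483527 / 0.11)
w = 0.6630 m


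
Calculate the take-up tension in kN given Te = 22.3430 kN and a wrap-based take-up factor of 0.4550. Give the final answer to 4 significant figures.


T_tu = 22.3430 * 0.4550
T_tu = 10.17 kN


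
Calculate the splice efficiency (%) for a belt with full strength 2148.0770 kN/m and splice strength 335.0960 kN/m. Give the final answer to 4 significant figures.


Eff = 335.0960 / 2148.0770 * 100
Eff = 15.60 %


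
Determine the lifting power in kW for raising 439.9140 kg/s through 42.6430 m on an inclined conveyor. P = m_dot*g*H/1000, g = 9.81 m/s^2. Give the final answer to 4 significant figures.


P = 439.9140 * 9.81 * 42.6430 / 1000
P = 184.0 kW


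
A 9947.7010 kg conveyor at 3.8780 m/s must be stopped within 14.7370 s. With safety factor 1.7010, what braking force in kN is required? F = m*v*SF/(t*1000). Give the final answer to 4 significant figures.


F = 9947.7010 * 3.8780 / 14.7370 * 1.7010 / 1000
F = 4.453 kN


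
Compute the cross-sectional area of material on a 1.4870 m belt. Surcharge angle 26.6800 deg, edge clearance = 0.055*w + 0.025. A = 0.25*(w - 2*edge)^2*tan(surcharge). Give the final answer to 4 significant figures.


edge = 0.055*1.4870 + 0.025 = 0.106785 m
ew = 1.4870 - 2*0.106785 = 1.27343 m
A = 0.25 * 1.27343^2 * tan(26.6800 deg)
A = 0.2037 m^2


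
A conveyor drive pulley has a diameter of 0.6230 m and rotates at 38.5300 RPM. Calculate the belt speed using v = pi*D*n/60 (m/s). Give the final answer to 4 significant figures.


v = pi * 0.6230 * 38.5300 / 60
v = 1.257 m/s


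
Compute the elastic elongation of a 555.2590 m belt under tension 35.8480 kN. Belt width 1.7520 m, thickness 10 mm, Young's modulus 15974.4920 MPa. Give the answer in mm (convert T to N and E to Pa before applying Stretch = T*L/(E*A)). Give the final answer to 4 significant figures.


A = 1.7520 * 0.01 = 0.01752 m^2
Stretch = 35.8480*1000 * 555.2590 / (15974.4920e6 * 0.01752) * 1000
Stretch = 71.12 mm


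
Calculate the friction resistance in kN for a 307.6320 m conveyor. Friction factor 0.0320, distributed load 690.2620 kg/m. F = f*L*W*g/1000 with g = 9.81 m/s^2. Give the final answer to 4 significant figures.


F = 0.0320 * 307.6320 * 690.2620 * 9.81 / 1000
F = 66.66 kN


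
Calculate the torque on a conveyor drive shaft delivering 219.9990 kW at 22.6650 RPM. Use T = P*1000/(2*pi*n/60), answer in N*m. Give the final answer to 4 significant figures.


omega = 2*pi*22.6650/60 = 2.37347 rad/s
T = 219.9990*1000 / 2.37347
T = 92690 N*m


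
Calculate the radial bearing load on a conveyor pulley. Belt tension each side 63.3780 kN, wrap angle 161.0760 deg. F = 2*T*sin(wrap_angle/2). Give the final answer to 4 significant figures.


F = 2 * 63.3780 * sin(161.0760/2 deg)
F = 125.0 kN


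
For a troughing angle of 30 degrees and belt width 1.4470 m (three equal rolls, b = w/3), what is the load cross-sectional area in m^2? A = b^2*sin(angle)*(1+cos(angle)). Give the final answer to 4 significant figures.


b = 1.4470/3 = 0.482333 m
A = 0.482333^2 * sin(30 deg) * (1 + cos(30 deg))
A = 0.2171 m^2


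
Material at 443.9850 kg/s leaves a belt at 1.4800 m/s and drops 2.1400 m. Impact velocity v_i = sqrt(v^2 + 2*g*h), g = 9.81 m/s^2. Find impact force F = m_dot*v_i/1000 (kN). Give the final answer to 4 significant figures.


v_i = sqrt(1.4800^2 + 2*9.81*2.1400) = 6.64659 m/s
F = 443.9850 * 6.64659 / 1000
F = 2.951 kN


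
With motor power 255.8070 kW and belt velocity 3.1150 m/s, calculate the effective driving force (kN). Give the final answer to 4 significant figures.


Te = P / v = 255.8070 / 3.1150
Te = 82.12 kN


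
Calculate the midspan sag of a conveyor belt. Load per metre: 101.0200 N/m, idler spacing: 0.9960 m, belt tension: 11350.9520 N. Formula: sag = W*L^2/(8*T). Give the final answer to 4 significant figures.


sag = 101.0200 * 0.9960^2 / (8 * 11350.9520)
sag = 0.001104 m


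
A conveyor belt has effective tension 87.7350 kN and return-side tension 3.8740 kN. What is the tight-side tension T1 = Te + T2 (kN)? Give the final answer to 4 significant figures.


T1 = Te + T2 = 87.7350 + 3.8740
T1 = 91.61 kN


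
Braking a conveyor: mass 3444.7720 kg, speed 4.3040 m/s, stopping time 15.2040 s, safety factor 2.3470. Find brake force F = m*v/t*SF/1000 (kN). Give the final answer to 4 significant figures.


F = 3444.7720 * 4.3040 / 15.2040 * 2.3470 / 1000
F = 2.289 kN


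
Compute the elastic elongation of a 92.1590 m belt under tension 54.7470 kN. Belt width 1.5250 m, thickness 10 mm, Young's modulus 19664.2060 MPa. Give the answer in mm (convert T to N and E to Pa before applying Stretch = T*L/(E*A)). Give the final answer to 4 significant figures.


A = 1.5250 * 0.01 = 0.01525 m^2
Stretch = 54.7470*1000 * 92.1590 / (19664.2060e6 * 0.01525) * 1000
Stretch = 16.82 mm


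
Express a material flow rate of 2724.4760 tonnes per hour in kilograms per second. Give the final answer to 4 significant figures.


m_dot = 2724.4760 * 1000 / 3600
m_dot = 756.8 kg/s


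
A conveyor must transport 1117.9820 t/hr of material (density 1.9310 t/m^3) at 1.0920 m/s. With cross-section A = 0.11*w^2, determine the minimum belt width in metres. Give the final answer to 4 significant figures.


A_req = 1117.9820 / (1.0920 * 1.9310 * 3600) = 0.147274 m^2
w = sqrt(0.147274 / 0.11)
w = 1.157 m


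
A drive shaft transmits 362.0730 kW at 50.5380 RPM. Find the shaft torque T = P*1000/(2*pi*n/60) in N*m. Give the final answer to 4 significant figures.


omega = 2*pi*50.5380/60 = 5.29233 rad/s
T = 362.0730*1000 / 5.29233
T = 68410 N*m


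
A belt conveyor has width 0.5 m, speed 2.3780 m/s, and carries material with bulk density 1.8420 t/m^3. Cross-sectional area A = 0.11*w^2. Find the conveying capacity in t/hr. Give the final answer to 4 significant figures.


A = 0.11 * 0.5^2 = 0.0275 m^2
C = 0.0275 * 2.3780 * 1.8420 * 3600
C = 433.6 t/hr


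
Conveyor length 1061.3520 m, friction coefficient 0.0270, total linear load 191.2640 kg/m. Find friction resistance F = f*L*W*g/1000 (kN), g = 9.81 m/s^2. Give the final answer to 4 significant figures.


F = 0.0270 * 1061.3520 * 191.2640 * 9.81 / 1000
F = 53.77 kN


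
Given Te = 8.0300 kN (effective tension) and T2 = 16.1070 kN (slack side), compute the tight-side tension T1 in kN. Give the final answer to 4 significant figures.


T1 = Te + T2 = 8.0300 + 16.1070
T1 = 24.14 kN


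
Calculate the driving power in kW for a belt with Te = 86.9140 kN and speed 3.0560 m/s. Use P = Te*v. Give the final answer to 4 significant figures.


P = Te * v = 86.9140 * 3.0560
P = 265.6 kW


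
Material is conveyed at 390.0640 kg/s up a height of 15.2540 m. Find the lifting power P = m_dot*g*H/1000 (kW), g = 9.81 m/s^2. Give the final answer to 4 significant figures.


P = 390.0640 * 9.81 * 15.2540 / 1000
P = 58.37 kW


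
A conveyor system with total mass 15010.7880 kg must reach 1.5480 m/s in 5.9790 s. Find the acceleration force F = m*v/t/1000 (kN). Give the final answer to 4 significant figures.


F = 15010.7880 * 1.5480 / 5.9790 / 1000
F = 3.886 kN


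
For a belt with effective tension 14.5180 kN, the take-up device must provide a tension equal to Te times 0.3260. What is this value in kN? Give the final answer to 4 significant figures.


T_tu = 14.5180 * 0.3260
T_tu = 4.733 kN


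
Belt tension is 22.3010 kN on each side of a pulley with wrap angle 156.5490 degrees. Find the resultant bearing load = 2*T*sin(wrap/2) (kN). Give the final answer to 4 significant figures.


F = 2 * 22.3010 * sin(156.5490/2 deg)
F = 43.67 kN


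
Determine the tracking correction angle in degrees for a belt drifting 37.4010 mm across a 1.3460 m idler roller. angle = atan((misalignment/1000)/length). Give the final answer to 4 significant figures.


misalign_m = 37.4010 / 1000 = 0.037401 m
angle = atan(0.037401 / 1.3460)
angle = 1.592 deg


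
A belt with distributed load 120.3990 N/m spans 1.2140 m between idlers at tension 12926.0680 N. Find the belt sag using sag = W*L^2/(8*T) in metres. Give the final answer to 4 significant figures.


sag = 120.3990 * 1.2140^2 / (8 * 12926.0680)
sag = 0.001716 m


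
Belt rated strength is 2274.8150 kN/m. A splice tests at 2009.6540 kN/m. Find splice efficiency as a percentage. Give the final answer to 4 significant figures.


Eff = 2009.6540 / 2274.8150 * 100
Eff = 88.34 %


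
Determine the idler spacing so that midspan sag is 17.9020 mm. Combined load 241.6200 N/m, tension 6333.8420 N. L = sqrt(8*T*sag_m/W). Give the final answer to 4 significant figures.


sag = 17.9020/1000 = 0.017902 m
L = sqrt(8 * 6333.8420 * 0.017902 / 241.6200)
L = 1.938 m


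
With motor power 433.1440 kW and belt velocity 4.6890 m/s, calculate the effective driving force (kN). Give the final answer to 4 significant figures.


Te = P / v = 433.1440 / 4.6890
Te = 92.37 kN


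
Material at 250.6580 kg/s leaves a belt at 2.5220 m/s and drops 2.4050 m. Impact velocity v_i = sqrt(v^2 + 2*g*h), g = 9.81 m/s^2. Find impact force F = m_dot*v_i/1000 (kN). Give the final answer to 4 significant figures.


v_i = sqrt(2.5220^2 + 2*9.81*2.4050) = 7.31755 m/s
F = 250.6580 * 7.31755 / 1000
F = 1.834 kN


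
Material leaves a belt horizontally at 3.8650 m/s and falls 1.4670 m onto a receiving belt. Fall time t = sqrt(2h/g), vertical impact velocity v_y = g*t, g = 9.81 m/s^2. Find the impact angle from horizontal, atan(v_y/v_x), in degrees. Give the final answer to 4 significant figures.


t = sqrt(2*1.4670/9.81) = 0.546884 s
v_y = 9.81 * 0.546884 = 5.36493 m/s
angle = atan(5.36493 / 3.8650) = 54.23 deg
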